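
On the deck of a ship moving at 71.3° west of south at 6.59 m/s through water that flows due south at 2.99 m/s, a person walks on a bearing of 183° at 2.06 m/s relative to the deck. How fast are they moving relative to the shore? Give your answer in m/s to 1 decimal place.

In east/north components (m/s): person relative to ship = (-0.108, -2.057); ship relative to water = (-6.242, -2.113); water relative to ground = (0.000, -2.990).
Sum = (-6.350, -7.160) m/s.
Speed = |(-6.350, -7.160)| = 9.570 m/s.

9.6 m/s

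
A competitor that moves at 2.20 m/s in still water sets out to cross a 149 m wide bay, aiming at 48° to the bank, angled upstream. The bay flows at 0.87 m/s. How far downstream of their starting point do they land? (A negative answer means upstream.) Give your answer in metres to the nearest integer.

Perpendicular speed = 1.635 m/s; crossing time = 149 / 1.635 = 91.136 s.
Net downstream speed = -0.602 m/s.
Drift = -0.602 × 91.136 = -54.872 m (upstream).

-55 m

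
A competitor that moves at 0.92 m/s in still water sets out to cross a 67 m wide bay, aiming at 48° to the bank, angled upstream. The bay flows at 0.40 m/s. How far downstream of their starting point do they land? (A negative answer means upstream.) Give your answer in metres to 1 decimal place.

-21.1 m

Perpendicular speed = 0.684 m/s; crossing time = 67 / 0.684 = 97.997 s.
Net downstream speed = -0.216 m/s.
Drift = -0.216 × 97.997 = -21.128 m (upstream).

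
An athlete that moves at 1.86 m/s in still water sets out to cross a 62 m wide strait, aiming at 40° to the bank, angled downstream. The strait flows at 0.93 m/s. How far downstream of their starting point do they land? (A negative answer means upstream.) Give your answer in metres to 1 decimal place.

Perpendicular speed = 1.196 m/s; crossing time = 62 / 1.196 = 51.857 s.
Net downstream speed = 2.355 m/s.
Drift = 2.355 × 51.857 = 122.116 m (downstream).

122.1 m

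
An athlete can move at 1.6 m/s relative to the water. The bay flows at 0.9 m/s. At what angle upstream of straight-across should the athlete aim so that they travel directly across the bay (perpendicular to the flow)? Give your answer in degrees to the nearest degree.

To cancel the current, the upstream component of the athlete's velocity must equal the flow: 1.6 sin θ = 0.9.
sin θ = 0.9 / 1.6 = 0.5625.
θ = arcsin(0.5625) = 34.229°.

34°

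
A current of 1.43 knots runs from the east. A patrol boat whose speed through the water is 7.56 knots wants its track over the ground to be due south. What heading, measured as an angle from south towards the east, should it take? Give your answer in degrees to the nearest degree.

11°

The current pushes perpendicular to the desired track; the heading must have a component into the current equal to 1.43 knots: 7.56 sin θ = 1.43.
sin θ = 0.1892, so θ = 10.903°.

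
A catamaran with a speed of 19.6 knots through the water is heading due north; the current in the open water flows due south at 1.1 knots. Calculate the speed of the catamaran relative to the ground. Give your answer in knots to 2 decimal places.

18.50 knots

Taking east as x and north as y: velocity relative to the water = (0.000, 19.600) knots; the water relative to ground = (0.000, -1.100) knots.
Velocity relative to ground = (0.000, 19.600) + (0.000, -1.100) = (0.000, 18.500) knots.
Speed = |(0.000, 18.500)| = 18.500 knots.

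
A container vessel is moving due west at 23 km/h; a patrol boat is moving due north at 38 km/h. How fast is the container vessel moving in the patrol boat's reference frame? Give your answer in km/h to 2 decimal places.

Taking east as x and north as y: container vessel velocity = (-23.000, 0.000) km/h; patrol boat velocity = (0.000, 38.000) km/h.
Velocity of container vessel relative to patrol boat = (-23.000, 0.000) − (0.000, 38.000) = (-23.000, -38.000) km/h.
Magnitude = |(-23.000, -38.000)| = 44.418 km/h.

44.42 km/h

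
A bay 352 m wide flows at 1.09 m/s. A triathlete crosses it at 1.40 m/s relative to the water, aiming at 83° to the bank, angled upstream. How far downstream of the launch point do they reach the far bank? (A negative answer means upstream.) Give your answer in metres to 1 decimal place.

232.9 m

Perpendicular speed = 1.390 m/s; crossing time = 352 / 1.390 = 253.317 s.
Net downstream speed = 0.919 m/s.
Drift = 0.919 × 253.317 = 232.895 m (downstream).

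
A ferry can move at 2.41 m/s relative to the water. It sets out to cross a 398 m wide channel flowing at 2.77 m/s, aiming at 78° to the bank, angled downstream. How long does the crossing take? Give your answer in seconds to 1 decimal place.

The component of the ferry's velocity perpendicular to the bank is 2.41 × sin 78° = 2.357 m/s.
The flow acts along the bank and has no component across it.
Time = 398 / 2.357 = 168.835 s.

168.8 s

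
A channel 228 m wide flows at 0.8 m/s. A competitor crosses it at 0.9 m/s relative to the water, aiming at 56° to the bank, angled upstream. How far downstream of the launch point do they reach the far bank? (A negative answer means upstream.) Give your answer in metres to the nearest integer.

91 m

Perpendicular speed = 0.746 m/s; crossing time = 228 / 0.746 = 305.575 s.
Net downstream speed = 0.297 m/s.
Drift = 0.297 × 305.575 = 90.672 m (downstream).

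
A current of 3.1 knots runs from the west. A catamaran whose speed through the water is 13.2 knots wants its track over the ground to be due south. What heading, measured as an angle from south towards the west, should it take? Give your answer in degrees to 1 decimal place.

The current pushes perpendicular to the desired track; the heading must have a component into the current equal to 3.1 knots: 13.2 sin θ = 3.1.
sin θ = 0.2348, so θ = 13.583°.

13.6°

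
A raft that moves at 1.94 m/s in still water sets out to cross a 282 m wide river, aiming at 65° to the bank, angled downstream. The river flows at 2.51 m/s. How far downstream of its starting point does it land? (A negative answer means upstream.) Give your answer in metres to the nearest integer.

534 m

Perpendicular speed = 1.758 m/s; crossing time = 282 / 1.758 = 160.388 s.
Net downstream speed = 3.330 m/s.
Drift = 3.330 × 160.388 = 534.072 m (downstream).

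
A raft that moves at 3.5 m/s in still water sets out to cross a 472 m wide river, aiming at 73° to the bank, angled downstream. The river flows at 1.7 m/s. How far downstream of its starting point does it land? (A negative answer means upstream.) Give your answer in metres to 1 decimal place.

384.0 m

Perpendicular speed = 3.347 m/s; crossing time = 472 / 3.347 = 141.019 s.
Net downstream speed = 2.723 m/s.
Drift = 2.723 × 141.019 = 384.037 m (downstream).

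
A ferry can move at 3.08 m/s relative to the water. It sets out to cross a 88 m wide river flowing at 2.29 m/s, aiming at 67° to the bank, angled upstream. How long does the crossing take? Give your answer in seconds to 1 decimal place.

The component of the ferry's velocity perpendicular to the bank is 3.08 × sin 67° = 2.835 m/s.
The flow acts along the bank and has no component across it.
Time = 88 / 2.835 = 31.039 s.

31.0 s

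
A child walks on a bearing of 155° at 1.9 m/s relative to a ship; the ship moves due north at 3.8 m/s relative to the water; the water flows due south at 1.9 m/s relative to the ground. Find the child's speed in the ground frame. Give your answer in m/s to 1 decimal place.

In east/north components (m/s): child relative to ship = (0.803, -1.722); ship relative to water = (0.000, 3.800); water relative to ground = (0.000, -1.900).
Sum = (0.803, 0.178) m/s.
Speed = |(0.803, 0.178)| = 0.822 m/s.

0.8 m/s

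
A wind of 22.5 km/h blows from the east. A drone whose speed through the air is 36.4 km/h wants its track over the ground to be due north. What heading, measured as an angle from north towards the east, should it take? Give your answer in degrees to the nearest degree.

38°

The wind pushes perpendicular to the desired track; the heading must have a component into the wind equal to 22.5 km/h: 36.4 sin θ = 22.5.
sin θ = 0.6181, so θ = 38.180°.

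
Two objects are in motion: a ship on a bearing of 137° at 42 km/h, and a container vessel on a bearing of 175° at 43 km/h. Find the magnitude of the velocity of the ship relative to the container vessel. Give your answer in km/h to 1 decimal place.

27.7 km/h

Taking east as x and north as y: ship velocity = (28.644, -30.717) km/h; container vessel velocity = (3.748, -42.836) km/h.
Velocity of ship relative to container vessel = (28.644, -30.717) − (3.748, -42.836) = (24.896, 12.120) km/h.
Magnitude = |(24.896, 12.120)| = 27.689 km/h.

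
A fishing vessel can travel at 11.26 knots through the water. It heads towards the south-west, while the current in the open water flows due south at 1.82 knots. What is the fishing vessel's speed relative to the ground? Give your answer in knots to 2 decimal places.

12.61 knots

Taking east as x and north as y: velocity relative to the water = (-7.962, -7.962) knots; the water relative to ground = (0.000, -1.820) knots.
Velocity relative to ground = (-7.962, -7.962) + (0.000, -1.820) = (-7.962, -9.782) knots.
Speed = |(-7.962, -9.782)| = 12.613 knots.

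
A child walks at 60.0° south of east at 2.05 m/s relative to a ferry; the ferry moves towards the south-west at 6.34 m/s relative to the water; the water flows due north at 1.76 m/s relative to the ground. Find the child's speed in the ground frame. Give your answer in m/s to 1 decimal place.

5.7 m/s

In east/north components (m/s): child relative to ferry = (1.025, -1.775); ferry relative to water = (-4.483, -4.483); water relative to ground = (0.000, 1.760).
Sum = (-3.458, -4.498) m/s.
Speed = |(-3.458, -4.498)| = 5.674 m/s.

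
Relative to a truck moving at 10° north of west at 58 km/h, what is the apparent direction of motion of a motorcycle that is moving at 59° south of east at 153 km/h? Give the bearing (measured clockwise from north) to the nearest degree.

Taking east as x and north as y: motorcycle velocity = (78.801, -131.147) km/h; truck velocity = (-57.119, 10.072) km/h.
Velocity of motorcycle relative to truck = (78.801, -131.147) − (-57.119, 10.072) = (135.920, -141.218) km/h.
Bearing = atan2(135.92, -141.22) = 136.10° clockwise from north.

136°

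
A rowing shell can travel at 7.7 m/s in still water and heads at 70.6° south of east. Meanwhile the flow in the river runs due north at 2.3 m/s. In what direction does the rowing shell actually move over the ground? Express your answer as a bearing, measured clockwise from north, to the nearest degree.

153°

Taking east as x and north as y: velocity relative to the water = (2.558, -7.263) m/s; the water relative to ground = (0.000, 2.300) m/s.
Velocity relative to ground = (2.558, -7.263) + (0.000, 2.300) = (2.558, -4.963) m/s.
Bearing = atan2(2.56, -4.96) = 152.74° clockwise from north.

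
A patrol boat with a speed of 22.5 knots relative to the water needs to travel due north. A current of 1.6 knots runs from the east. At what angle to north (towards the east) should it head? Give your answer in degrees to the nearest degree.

The current pushes perpendicular to the desired track; the heading must have a component into the current equal to 1.6 knots: 22.5 sin θ = 1.6.
sin θ = 0.0711, so θ = 4.078°.

4°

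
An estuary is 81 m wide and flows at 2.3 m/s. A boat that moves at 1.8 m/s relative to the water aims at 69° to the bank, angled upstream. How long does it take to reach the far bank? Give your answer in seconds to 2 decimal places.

The component of the boat's velocity perpendicular to the bank is 1.8 × sin 69° = 1.680 m/s.
The flow acts along the bank and has no component across it.
Time = 81 / 1.680 = 48.202 s.

48.20 s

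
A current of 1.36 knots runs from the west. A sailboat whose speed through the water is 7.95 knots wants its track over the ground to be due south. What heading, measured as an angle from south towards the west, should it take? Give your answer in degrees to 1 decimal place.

The current pushes perpendicular to the desired track; the heading must have a component into the current equal to 1.36 knots: 7.95 sin θ = 1.36.
sin θ = 0.1711, so θ = 9.850°.

9.8°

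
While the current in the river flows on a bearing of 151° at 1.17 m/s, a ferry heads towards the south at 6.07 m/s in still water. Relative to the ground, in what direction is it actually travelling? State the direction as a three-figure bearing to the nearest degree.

175°

Taking east as x and north as y: velocity relative to the water = (0.000, -6.070) m/s; the water relative to ground = (0.567, -1.023) m/s.
Velocity relative to ground = (0.000, -6.070) + (0.567, -1.023) = (0.567, -7.093) m/s.
Bearing = atan2(0.57, -7.09) = 175.43° clockwise from north.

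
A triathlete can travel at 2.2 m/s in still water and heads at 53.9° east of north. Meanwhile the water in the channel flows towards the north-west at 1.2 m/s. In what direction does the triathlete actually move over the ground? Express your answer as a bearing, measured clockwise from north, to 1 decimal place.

023.4°

Taking east as x and north as y: velocity relative to the water = (1.778, 1.296) m/s; the water relative to ground = (-0.849, 0.849) m/s.
Velocity relative to ground = (1.778, 1.296) + (-0.849, 0.849) = (0.929, 2.145) m/s.
Bearing = atan2(0.93, 2.14) = 23.42° clockwise from north.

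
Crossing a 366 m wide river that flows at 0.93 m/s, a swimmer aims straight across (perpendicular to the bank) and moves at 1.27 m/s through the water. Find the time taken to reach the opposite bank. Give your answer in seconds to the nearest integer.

The component of the swimmer's velocity perpendicular to the bank is 1.27 m/s.
Only the cross-stream component determines the crossing time; the current contributes nothing perpendicular to the bank.
Time = 366 / 1.270 = 288.189 s.

288 s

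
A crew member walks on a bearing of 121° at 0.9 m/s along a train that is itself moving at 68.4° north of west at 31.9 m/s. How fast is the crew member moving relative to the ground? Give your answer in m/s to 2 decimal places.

Taking east as x and north as y: train velocity = (-11.743, 29.660) m/s; crew member velocity relative to train = (0.771, -0.464) m/s.
Velocity relative to ground = (-11.743, 29.660) + (0.771, -0.464) = (-10.972, 29.196) m/s.
Speed = |(-10.972, 29.196)| = 31.190 m/s.

31.19 m/s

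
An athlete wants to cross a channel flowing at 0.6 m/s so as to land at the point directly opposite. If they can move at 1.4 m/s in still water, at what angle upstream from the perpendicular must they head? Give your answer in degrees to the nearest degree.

25°

To cancel the current, the upstream component of the athlete's velocity must equal the flow: 1.4 sin θ = 0.6.
sin θ = 0.6 / 1.4 = 0.4286.
θ = arcsin(0.4286) = 25.377°.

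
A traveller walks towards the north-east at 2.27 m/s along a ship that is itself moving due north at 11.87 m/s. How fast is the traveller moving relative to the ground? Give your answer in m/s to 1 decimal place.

Taking east as x and north as y: ship velocity = (0.000, 11.870) m/s; traveller velocity relative to ship = (1.605, 1.605) m/s.
Velocity relative to ground = (0.000, 11.870) + (1.605, 1.605) = (1.605, 13.475) m/s.
Speed = |(1.605, 13.475)| = 13.570 m/s.

13.6 m/s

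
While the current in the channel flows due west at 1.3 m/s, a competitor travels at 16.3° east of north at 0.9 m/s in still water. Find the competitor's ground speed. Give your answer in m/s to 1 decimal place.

1.4 m/s

Taking east as x and north as y: velocity relative to the water = (0.253, 0.864) m/s; the water relative to ground = (-1.300, 0.000) m/s.
Velocity relative to ground = (0.253, 0.864) + (-1.300, 0.000) = (-1.047, 0.864) m/s.
Speed = |(-1.047, 0.864)| = 1.358 m/s.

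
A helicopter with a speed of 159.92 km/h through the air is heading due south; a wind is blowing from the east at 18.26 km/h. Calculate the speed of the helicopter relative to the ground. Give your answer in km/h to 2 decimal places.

Taking east as x and north as y: velocity relative to the air = (0.000, -159.920) km/h; the air relative to ground = (-18.260, 0.000) km/h.
Velocity relative to ground = (0.000, -159.920) + (-18.260, 0.000) = (-18.260, -159.920) km/h.
Speed = |(-18.260, -159.920)| = 160.959 km/h.

160.96 km/h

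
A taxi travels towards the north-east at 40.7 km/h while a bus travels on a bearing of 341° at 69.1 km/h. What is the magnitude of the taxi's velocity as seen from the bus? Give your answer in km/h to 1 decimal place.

63.0 km/h

Taking east as x and north as y: taxi velocity = (28.779, 28.779) km/h; bus velocity = (-22.497, 65.335) km/h.
Velocity of taxi relative to bus = (28.779, 28.779) − (-22.497, 65.335) = (51.276, -36.556) km/h.
Magnitude = |(51.276, -36.556)| = 62.973 km/h.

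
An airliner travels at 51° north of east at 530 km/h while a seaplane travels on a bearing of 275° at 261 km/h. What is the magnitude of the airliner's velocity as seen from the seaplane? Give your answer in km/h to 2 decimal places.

Taking east as x and north as y: airliner velocity = (333.540, 411.887) km/h; seaplane velocity = (-260.007, 22.748) km/h.
Velocity of airliner relative to seaplane = (333.540, 411.887) − (-260.007, 22.748) = (593.547, 389.140) km/h.
Magnitude = |(593.547, 389.140)| = 709.737 km/h.

709.74 km/h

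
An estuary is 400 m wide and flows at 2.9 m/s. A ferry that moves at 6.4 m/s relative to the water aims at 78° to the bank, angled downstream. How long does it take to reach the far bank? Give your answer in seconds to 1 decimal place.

63.9 s

The component of the ferry's velocity perpendicular to the bank is 6.4 × sin 78° = 6.260 m/s.
Only the cross-stream component determines the crossing time; the current contributes nothing perpendicular to the bank.
Time = 400 / 6.260 = 63.896 s.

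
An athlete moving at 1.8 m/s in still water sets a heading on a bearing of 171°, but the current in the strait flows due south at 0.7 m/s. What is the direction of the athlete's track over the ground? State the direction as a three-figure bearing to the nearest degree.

174°

Taking east as x and north as y: velocity relative to the water = (0.282, -1.778) m/s; the water relative to ground = (0.000, -0.700) m/s.
Velocity relative to ground = (0.282, -1.778) + (0.000, -0.700) = (0.282, -2.478) m/s.
Bearing = atan2(0.28, -2.48) = 173.52° clockwise from north.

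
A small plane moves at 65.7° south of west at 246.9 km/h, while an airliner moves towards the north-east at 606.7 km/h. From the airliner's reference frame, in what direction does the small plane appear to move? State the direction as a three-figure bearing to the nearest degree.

Taking east as x and north as y: small plane velocity = (-101.603, -225.025) km/h; airliner velocity = (429.002, 429.002) km/h.
Velocity of small plane relative to airliner = (-101.603, -225.025) − (429.002, 429.002) = (-530.605, -654.027) km/h.
Bearing = atan2(-530.60, -654.03) = 219.05° clockwise from north.

219°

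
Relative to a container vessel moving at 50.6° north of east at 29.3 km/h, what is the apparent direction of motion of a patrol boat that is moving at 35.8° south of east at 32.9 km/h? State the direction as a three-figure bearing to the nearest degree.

Taking east as x and north as y: patrol boat velocity = (26.684, -19.245) km/h; container vessel velocity = (18.598, 22.641) km/h.
Velocity of patrol boat relative to container vessel = (26.684, -19.245) − (18.598, 22.641) = (8.086, -41.886) km/h.
Bearing = atan2(8.09, -41.89) = 169.07° clockwise from north.

169°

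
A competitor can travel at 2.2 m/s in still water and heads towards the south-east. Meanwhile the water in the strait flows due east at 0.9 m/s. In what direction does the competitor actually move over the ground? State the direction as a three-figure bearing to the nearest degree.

Taking east as x and north as y: velocity relative to the water = (1.556, -1.556) m/s; the water relative to ground = (0.900, 0.000) m/s.
Velocity relative to ground = (1.556, -1.556) + (0.900, 0.000) = (2.456, -1.556) m/s.
Bearing = atan2(2.46, -1.56) = 122.35° clockwise from north.

122°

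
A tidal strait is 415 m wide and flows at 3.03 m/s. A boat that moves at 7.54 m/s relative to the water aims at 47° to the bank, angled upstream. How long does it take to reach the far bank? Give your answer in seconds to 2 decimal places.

The component of the boat's velocity perpendicular to the bank is 7.54 × sin 47° = 5.514 m/s.
Only the cross-stream component determines the crossing time; the current contributes nothing perpendicular to the bank.
Time = 415 / 5.514 = 75.257 s.

75.26 s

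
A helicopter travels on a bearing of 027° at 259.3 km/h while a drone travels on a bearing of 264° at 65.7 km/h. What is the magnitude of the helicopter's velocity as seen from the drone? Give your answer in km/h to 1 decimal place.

300.2 km/h

Taking east as x and north as y: helicopter velocity = (117.720, 231.038) km/h; drone velocity = (-65.340, -6.868) km/h.
Velocity of helicopter relative to drone = (117.720, 231.038) − (-65.340, -6.868) = (183.060, 237.906) km/h.
Magnitude = |(183.060, 237.906)| = 300.183 km/h.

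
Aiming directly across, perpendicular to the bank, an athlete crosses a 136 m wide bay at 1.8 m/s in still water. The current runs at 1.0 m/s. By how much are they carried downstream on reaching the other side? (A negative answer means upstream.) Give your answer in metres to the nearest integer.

76 m

Perpendicular speed = 1.800 m/s; crossing time = 136 / 1.800 = 75.556 s.
Net downstream speed = 1.000 m/s.
Drift = 1.000 × 75.556 = 75.556 m (downstream).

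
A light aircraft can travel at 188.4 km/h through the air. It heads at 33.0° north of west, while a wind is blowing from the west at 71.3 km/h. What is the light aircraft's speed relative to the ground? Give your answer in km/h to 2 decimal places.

Taking east as x and north as y: velocity relative to the air = (-158.006, 102.610) km/h; the air relative to ground = (71.300, 0.000) km/h.
Velocity relative to ground = (-158.006, 102.610) + (71.300, 0.000) = (-86.706, 102.610) km/h.
Speed = |(-86.706, 102.610)| = 134.338 km/h.

134.34 km/h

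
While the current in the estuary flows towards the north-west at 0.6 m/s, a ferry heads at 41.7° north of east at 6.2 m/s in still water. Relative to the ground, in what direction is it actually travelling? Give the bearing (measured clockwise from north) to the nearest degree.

Taking east as x and north as y: velocity relative to the water = (4.629, 4.124) m/s; the water relative to ground = (-0.424, 0.424) m/s.
Velocity relative to ground = (4.629, 4.124) + (-0.424, 0.424) = (4.205, 4.549) m/s.
Bearing = atan2(4.20, 4.55) = 42.75° clockwise from north.

043°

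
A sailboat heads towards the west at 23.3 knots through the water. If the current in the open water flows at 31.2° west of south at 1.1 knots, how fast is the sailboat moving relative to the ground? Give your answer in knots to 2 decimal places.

23.89 knots

Taking east as x and north as y: velocity relative to the water = (-23.300, 0.000) knots; the water relative to ground = (-0.570, -0.941) knots.
Velocity relative to ground = (-23.300, 0.000) + (-0.570, -0.941) = (-23.870, -0.941) knots.
Speed = |(-23.870, -0.941)| = 23.888 knots.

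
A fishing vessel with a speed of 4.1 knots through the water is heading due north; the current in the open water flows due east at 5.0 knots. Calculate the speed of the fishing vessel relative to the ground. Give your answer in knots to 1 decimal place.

Taking east as x and north as y: velocity relative to the water = (0.000, 4.100) knots; the water relative to ground = (5.000, 0.000) knots.
Velocity relative to ground = (0.000, 4.100) + (5.000, 0.000) = (5.000, 4.100) knots.
Speed = |(5.000, 4.100)| = 6.466 knots.

6.5 knots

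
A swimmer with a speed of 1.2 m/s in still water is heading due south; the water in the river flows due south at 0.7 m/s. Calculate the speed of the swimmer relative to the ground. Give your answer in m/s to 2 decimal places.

1.90 m/s

Taking east as x and north as y: velocity relative to the water = (0.000, -1.200) m/s; the water relative to ground = (0.000, -0.700) m/s.
Velocity relative to ground = (0.000, -1.200) + (0.000, -0.700) = (0.000, -1.900) m/s.
Speed = |(0.000, -1.900)| = 1.900 m/s.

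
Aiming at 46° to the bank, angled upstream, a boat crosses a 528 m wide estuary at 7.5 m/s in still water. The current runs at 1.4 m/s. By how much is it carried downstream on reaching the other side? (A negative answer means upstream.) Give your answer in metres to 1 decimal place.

-372.9 m

Perpendicular speed = 5.395 m/s; crossing time = 528 / 5.395 = 97.868 s.
Net downstream speed = -3.810 m/s.
Drift = -3.810 × 97.868 = -372.869 m (upstream).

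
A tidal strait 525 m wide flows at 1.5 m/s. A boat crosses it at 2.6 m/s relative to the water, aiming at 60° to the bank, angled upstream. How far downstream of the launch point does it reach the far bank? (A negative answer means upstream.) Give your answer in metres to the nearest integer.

47 m

Perpendicular speed = 2.252 m/s; crossing time = 525 / 2.252 = 233.161 s.
Net downstream speed = 0.200 m/s.
Drift = 0.200 × 233.161 = 46.632 m (downstream).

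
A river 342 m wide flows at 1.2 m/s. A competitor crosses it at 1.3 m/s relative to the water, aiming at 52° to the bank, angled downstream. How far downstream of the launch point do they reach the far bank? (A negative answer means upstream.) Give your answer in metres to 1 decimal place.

Perpendicular speed = 1.024 m/s; crossing time = 342 / 1.024 = 333.849 s.
Net downstream speed = 2.000 m/s.
Drift = 2.000 × 333.849 = 667.819 m (downstream).

667.8 m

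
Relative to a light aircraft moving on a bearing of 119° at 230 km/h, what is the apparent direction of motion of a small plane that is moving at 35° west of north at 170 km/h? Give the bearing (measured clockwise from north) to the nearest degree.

310°

Taking east as x and north as y: small plane velocity = (-97.508, 139.256) km/h; light aircraft velocity = (201.163, -111.506) km/h.
Velocity of small plane relative to light aircraft = (-97.508, 139.256) − (201.163, -111.506) = (-298.671, 250.762) km/h.
Bearing = atan2(-298.67, 250.76) = 310.02° clockwise from north.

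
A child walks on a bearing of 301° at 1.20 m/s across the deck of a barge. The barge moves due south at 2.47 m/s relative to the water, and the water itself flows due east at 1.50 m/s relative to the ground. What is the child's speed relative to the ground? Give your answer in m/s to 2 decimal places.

In east/north components (m/s): child relative to barge = (-1.029, 0.618); barge relative to water = (0.000, -2.470); water relative to ground = (1.500, 0.000).
Sum = (0.471, -1.852) m/s.
Speed = |(0.471, -1.852)| = 1.911 m/s.

1.91 m/s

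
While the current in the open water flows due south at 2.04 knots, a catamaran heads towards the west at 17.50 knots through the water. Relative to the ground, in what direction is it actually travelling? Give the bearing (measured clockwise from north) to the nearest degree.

263°

Taking east as x and north as y: velocity relative to the water = (-17.500, 0.000) knots; the water relative to ground = (0.000, -2.040) knots.
Velocity relative to ground = (-17.500, 0.000) + (0.000, -2.040) = (-17.500, -2.040) knots.
Bearing = atan2(-17.50, -2.04) = 263.35° clockwise from north.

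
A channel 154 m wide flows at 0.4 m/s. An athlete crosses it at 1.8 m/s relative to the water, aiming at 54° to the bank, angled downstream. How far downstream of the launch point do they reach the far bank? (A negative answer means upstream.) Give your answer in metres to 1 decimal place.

154.2 m

Perpendicular speed = 1.456 m/s; crossing time = 154 / 1.456 = 105.752 s.
Net downstream speed = 1.458 m/s.
Drift = 1.458 × 105.752 = 154.189 m (downstream).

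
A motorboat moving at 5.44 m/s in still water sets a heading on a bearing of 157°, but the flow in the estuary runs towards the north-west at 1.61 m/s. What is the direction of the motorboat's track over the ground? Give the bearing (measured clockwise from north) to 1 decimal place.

165.7°

Taking east as x and north as y: velocity relative to the water = (2.126, -5.008) m/s; the water relative to ground = (-1.138, 1.138) m/s.
Velocity relative to ground = (2.126, -5.008) + (-1.138, 1.138) = (0.987, -3.869) m/s.
Bearing = atan2(0.99, -3.87) = 165.69° clockwise from north.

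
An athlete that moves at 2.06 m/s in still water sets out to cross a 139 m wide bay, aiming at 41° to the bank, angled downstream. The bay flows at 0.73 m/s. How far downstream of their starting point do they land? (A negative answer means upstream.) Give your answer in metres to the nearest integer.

Perpendicular speed = 1.351 m/s; crossing time = 139 / 1.351 = 102.850 s.
Net downstream speed = 2.285 m/s.
Drift = 2.285 × 102.850 = 234.982 m (downstream).

235 m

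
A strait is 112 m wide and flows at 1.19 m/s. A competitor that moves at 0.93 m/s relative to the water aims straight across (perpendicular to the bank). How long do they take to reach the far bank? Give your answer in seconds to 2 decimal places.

120.43 s

The component of the competitor's velocity perpendicular to the bank is 0.93 m/s.
Only the cross-stream component determines the crossing time; the current contributes nothing perpendicular to the bank.
Time = 112 / 0.930 = 120.430 s.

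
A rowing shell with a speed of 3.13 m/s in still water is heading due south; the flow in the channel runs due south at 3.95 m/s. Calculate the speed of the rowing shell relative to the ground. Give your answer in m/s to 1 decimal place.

7.1 m/s

Taking east as x and north as y: velocity relative to the water = (0.000, -3.130) m/s; the water relative to ground = (0.000, -3.950) m/s.
Velocity relative to ground = (0.000, -3.130) + (0.000, -3.950) = (0.000, -7.080) m/s.
Speed = |(0.000, -7.080)| = 7.080 m/s.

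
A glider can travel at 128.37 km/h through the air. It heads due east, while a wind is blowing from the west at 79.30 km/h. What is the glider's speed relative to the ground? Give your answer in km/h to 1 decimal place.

207.7 km/h

Taking east as x and north as y: velocity relative to the air = (128.370, 0.000) km/h; the air relative to ground = (79.300, 0.000) km/h.
Velocity relative to ground = (128.370, 0.000) + (79.300, 0.000) = (207.670, 0.000) km/h.
Speed = |(207.670, 0.000)| = 207.670 km/h.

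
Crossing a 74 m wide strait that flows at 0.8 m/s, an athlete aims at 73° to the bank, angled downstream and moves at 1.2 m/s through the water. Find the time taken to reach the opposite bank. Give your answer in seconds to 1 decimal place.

64.5 s

The component of the athlete's velocity perpendicular to the bank is 1.2 × sin 73° = 1.148 m/s.
The flow acts along the bank and has no component across it.
Time = 74 / 1.148 = 64.484 s.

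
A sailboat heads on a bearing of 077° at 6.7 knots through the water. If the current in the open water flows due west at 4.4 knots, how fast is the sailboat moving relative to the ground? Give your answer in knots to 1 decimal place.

2.6 knots

Taking east as x and north as y: velocity relative to the water = (6.528, 1.507) knots; the water relative to ground = (-4.400, 0.000) knots.
Velocity relative to ground = (6.528, 1.507) + (-4.400, 0.000) = (2.128, 1.507) knots.
Speed = |(2.128, 1.507)| = 2.608 knots.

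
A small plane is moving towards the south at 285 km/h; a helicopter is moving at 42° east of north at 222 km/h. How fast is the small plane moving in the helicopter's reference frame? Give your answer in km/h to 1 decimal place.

Taking east as x and north as y: small plane velocity = (0.000, -285.000) km/h; helicopter velocity = (148.547, 164.978) km/h.
Velocity of small plane relative to helicopter = (0.000, -285.000) − (148.547, 164.978) = (-148.547, -449.978) km/h.
Magnitude = |(-148.547, -449.978)| = 473.863 km/h.

473.9 km/h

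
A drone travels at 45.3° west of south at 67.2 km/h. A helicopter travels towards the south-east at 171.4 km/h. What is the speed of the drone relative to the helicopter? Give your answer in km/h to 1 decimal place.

Taking east as x and north as y: drone velocity = (-47.766, -47.268) km/h; helicopter velocity = (121.198, -121.198) km/h.
Velocity of drone relative to helicopter = (-47.766, -47.268) − (121.198, -121.198) = (-168.964, 73.930) km/h.
Magnitude = |(-168.964, 73.930)| = 184.430 km/h.

184.4 km/h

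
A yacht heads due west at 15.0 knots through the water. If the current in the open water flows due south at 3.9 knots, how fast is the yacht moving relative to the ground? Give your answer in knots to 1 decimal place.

Taking east as x and north as y: velocity relative to the water = (-15.000, 0.000) knots; the water relative to ground = (0.000, -3.900) knots.
Velocity relative to ground = (-15.000, 0.000) + (0.000, -3.900) = (-15.000, -3.900) knots.
Speed = |(-15.000, -3.900)| = 15.499 knots.

15.5 knots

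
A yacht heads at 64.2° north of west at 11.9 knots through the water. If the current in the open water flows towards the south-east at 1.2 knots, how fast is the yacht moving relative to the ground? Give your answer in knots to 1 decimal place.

Taking east as x and north as y: velocity relative to the water = (-5.179, 10.714) knots; the water relative to ground = (0.849, -0.849) knots.
Velocity relative to ground = (-5.179, 10.714) + (0.849, -0.849) = (-4.331, 9.865) knots.
Speed = |(-4.331, 9.865)| = 10.774 knots.

10.8 knots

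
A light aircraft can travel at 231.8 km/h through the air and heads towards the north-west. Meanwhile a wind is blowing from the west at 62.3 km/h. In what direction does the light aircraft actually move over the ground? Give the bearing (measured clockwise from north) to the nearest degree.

Taking east as x and north as y: velocity relative to the air = (-163.907, 163.907) km/h; the air relative to ground = (62.300, 0.000) km/h.
Velocity relative to ground = (-163.907, 163.907) + (62.300, 0.000) = (-101.607, 163.907) km/h.
Bearing = atan2(-101.61, 163.91) = 328.20° clockwise from north.

328°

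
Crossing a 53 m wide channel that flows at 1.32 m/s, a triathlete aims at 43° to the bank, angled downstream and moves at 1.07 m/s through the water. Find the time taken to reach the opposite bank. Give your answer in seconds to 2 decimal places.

72.63 s

The component of the triathlete's velocity perpendicular to the bank is 1.07 × sin 43° = 0.730 m/s.
The flow acts along the bank and has no component across it.
Time = 53 / 0.730 = 72.629 s.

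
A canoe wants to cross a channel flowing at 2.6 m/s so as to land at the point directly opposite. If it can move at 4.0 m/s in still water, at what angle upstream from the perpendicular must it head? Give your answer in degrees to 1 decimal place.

To cancel the current, the upstream component of the canoe's velocity must equal the flow: 4.0 sin θ = 2.6.
sin θ = 2.6 / 4.0 = 0.6500.
θ = arcsin(0.6500) = 40.542°.

40.5°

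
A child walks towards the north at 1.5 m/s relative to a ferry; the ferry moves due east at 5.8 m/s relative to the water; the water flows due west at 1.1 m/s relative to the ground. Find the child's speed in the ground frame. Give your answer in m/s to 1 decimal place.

4.9 m/s

In east/north components (m/s): child relative to ferry = (0.000, 1.500); ferry relative to water = (5.800, 0.000); water relative to ground = (-1.100, 0.000).
Sum = (4.700, 1.500) m/s.
Speed = |(4.700, 1.500)| = 4.934 m/s.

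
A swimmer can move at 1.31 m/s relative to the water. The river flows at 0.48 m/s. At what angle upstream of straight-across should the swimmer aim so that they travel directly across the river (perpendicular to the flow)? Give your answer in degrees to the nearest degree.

21°

To cancel the current, the upstream component of the swimmer's velocity must equal the flow: 1.31 sin θ = 0.48.
sin θ = 0.48 / 1.31 = 0.3664.
θ = arcsin(0.3664) = 21.495°.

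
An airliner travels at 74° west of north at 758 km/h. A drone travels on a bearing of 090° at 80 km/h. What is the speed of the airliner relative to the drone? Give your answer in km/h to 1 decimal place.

835.2 km/h

Taking east as x and north as y: airliner velocity = (-728.636, 208.933) km/h; drone velocity = (80.000, 0.000) km/h.
Velocity of airliner relative to drone = (-728.636, 208.933) − (80.000, 0.000) = (-808.636, 208.933) km/h.
Magnitude = |(-808.636, 208.933)| = 835.192 km/h.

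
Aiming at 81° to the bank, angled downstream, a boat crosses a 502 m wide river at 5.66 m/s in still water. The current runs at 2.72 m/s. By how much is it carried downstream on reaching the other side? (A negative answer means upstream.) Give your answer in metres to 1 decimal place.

Perpendicular speed = 5.590 m/s; crossing time = 502 / 5.590 = 89.798 s.
Net downstream speed = 3.605 m/s.
Drift = 3.605 × 89.798 = 323.760 m (downstream).

323.8 m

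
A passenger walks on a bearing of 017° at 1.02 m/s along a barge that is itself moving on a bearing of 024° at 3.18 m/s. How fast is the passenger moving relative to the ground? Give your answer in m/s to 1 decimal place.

Taking east as x and north as y: barge velocity = (1.293, 2.905) m/s; passenger velocity relative to barge = (0.298, 0.975) m/s.
Velocity relative to ground = (1.293, 2.905) + (0.298, 0.975) = (1.592, 3.881) m/s.
Speed = |(1.592, 3.881)| = 4.194 m/s.

4.2 m/s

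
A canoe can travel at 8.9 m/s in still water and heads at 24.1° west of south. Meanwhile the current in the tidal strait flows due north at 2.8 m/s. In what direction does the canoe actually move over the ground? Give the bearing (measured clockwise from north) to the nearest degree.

214°

Taking east as x and north as y: velocity relative to the water = (-3.634, -8.124) m/s; the water relative to ground = (0.000, 2.800) m/s.
Velocity relative to ground = (-3.634, -8.124) + (0.000, 2.800) = (-3.634, -5.324) m/s.
Bearing = atan2(-3.63, -5.32) = 214.32° clockwise from north.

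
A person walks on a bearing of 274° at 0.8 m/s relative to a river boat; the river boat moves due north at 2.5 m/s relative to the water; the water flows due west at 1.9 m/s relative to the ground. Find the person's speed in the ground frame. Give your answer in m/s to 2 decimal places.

In east/north components (m/s): person relative to river boat = (-0.798, 0.056); river boat relative to water = (0.000, 2.500); water relative to ground = (-1.900, 0.000).
Sum = (-2.698, 2.556) m/s.
Speed = |(-2.698, 2.556)| = 3.716 m/s.

3.72 m/s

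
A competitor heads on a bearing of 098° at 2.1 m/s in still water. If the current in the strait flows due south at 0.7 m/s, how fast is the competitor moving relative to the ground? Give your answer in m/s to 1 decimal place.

2.3 m/s

Taking east as x and north as y: velocity relative to the water = (2.080, -0.292) m/s; the water relative to ground = (0.000, -0.700) m/s.
Velocity relative to ground = (2.080, -0.292) + (0.000, -0.700) = (2.080, -0.992) m/s.
Speed = |(2.080, -0.992)| = 2.304 m/s.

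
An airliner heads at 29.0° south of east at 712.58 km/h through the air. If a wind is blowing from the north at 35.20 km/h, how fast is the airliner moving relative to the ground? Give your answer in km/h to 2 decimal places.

Taking east as x and north as y: velocity relative to the air = (623.237, -345.466) km/h; the air relative to ground = (0.000, -35.200) km/h.
Velocity relative to ground = (623.237, -345.466) + (0.000, -35.200) = (623.237, -380.666) km/h.
Speed = |(623.237, -380.666)| = 730.295 km/h.

730.29 km/h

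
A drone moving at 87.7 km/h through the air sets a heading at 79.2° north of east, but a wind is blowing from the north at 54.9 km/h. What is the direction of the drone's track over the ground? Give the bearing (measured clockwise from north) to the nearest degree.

028°

Taking east as x and north as y: velocity relative to the air = (16.433, 86.147) km/h; the air relative to ground = (0.000, -54.900) km/h.
Velocity relative to ground = (16.433, 86.147) + (0.000, -54.900) = (16.433, 31.247) km/h.
Bearing = atan2(16.43, 31.25) = 27.74° clockwise from north.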